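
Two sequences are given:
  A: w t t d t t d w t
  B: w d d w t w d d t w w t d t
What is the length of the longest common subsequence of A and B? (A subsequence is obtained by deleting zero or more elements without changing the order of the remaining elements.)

Backtracking the LCS table gives one alignment: w (A1,B4) → t (A2,B5) → d (A4,B8) → t (A5,B9) → t (A6,B12) → d (A7,B13) → t (A9,B14).
So the longest common subsequence has length 7.

7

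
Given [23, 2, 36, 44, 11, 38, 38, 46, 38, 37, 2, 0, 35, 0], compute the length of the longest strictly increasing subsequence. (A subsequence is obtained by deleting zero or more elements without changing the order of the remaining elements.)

Scanning left to right, the best length ending at each element is: 23→1, 2→1, 36→2, 44→3, 11→2, 38→3, 38→3, 46→4, 38→3, 37→3, 2→1, 0→1, 35→3, 0→1.
So the longest increasing subsequence has length 4, e.g. 23, 36, 44, 46.

4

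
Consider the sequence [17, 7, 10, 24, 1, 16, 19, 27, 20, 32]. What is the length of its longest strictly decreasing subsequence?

3

Let dp[i] be the longest decreasing subsequence ending at position i. Then dp = [1, 2, 2, 1, 3, 2, 2, 1, 2, 1].
The maximum is 3; one witness is 17, 7, 1 at positions 1,2,5.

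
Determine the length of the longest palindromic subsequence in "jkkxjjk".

4

One longest palindromic subsequence is kjjk (positions 2,5,6,7); it reads the same forward and backward, and the interval DP gives dp[1][7] = 4.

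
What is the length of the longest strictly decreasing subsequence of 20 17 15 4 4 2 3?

Let dp[i] be the longest decreasing subsequence ending at position i. Then dp = [1, 2, 3, 4, 4, 5, 5].
The maximum is 5; one witness is 20, 17, 15, 4, 2 at positions 1,2,3,4,6.

5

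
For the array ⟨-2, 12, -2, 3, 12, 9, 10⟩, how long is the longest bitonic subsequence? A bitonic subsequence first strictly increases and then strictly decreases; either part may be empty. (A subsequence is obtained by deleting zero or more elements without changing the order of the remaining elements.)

4

One longest bitonic subsequence is -2, 3, 12, 10 (positions 1,4,5,7): it rises to 12 then falls. Length 4 is optimal.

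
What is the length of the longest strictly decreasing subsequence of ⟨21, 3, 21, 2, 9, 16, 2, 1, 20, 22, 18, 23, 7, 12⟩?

4

Let dp[i] be the longest decreasing subsequence ending at position i. Then dp = [1, 2, 1, 3, 2, 2, 3, 4, 2, 1, 3, 1, 4, 4].
The maximum is 4; one witness is 21, 3, 2, 1 at positions 1,2,4,8.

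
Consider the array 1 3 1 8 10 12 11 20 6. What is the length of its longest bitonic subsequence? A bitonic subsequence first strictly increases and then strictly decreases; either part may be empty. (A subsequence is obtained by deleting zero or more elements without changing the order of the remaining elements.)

7

Let inc[i] be the LIS ending at i and dec[i] the longest strictly decreasing subsequence starting at i. inc = [1, 2, 1, 3, 4, 5, 5, 6, 3], dec = [1, 2, 1, 2, 2, 3, 2, 2, 1].
max_i inc[i]+dec[i]−1 = 7, with one witness 1, 3, 8, 10, 12, 11, 6.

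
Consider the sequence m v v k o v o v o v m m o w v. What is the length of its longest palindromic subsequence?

9

Using dp[i][j] = 2 + dp[i+1][j−1] if the ends match, else max(dp[i+1][j], dp[i][j−1]):
dp[1][15] = 9. A witness is vovovovov at positions 2,5,6,7,8,9,10,13,15.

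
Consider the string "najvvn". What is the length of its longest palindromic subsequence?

Using dp[i][j] = 2 + dp[i+1][j−1] if the ends match, else max(dp[i+1][j], dp[i][j−1]):
dp[1][6] = 4. A witness is nvvn at positions 1,4,5,6.

4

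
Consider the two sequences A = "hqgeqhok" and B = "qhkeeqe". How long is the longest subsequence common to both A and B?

Backtracking the LCS table gives one alignment: h (A1,B2) → q (A2,B6) → e (A4,B7).
So the longest common subsequence has length 3.

3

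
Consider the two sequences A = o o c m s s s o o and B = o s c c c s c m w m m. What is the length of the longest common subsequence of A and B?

A longest common subsequence is ocm (length 3); the LCS DP confirms no longer common subsequence exists.

3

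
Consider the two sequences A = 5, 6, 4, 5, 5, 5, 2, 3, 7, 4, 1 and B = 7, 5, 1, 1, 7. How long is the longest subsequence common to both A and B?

A longest common subsequence is 5, 7 (length 2); the LCS DP confirms no longer common subsequence exists.

2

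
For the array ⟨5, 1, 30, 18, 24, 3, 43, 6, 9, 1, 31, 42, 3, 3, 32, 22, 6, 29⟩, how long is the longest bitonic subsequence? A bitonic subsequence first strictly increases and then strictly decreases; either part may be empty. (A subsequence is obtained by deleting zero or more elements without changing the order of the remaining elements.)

9

One longest bitonic subsequence is 1, 3, 6, 9, 31, 42, 32, 22, 6 (positions 2,6,8,9,11,12,15,16,17): it rises to 42 then falls. Length 9 is optimal.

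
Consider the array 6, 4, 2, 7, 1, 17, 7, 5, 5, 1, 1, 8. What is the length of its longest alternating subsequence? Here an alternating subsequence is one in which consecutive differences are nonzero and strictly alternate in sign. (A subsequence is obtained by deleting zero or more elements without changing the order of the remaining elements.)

7

Track the best alternating length ending on an up-step vs a down-step at each position: up/down = 1/1, 1/2, 1/2, 3/1, 1/4, 5/1, 5/6, 5/6, 5/6, 1/6, 1/6, 7/6.
The maximum over both is 7; one such subsequence is 6, 4, 7, 1, 17, 7, 8.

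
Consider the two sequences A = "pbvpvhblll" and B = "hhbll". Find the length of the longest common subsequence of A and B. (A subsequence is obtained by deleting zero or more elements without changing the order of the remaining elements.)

Backtracking the LCS table gives one alignment: h (A6,B2) → b (A7,B3) → l (A9,B4) → l (A10,B5).
So the longest common subsequence has length 4.

4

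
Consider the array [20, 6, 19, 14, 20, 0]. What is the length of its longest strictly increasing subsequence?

3

One longest increasing subsequence is 6, 19, 20 (positions 2,3,5), of length 3; no longer one exists.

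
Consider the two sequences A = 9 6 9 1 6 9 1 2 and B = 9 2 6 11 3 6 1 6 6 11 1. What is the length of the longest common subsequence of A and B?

A longest common subsequence is 9, 6, 1, 6, 1 (length 5); the LCS DP confirms no longer common subsequence exists.

5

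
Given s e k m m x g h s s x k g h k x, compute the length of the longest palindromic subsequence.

One longest palindromic subsequence is xhsshx (positions 6,8,9,10,14,16); it reads the same forward and backward, and the interval DP gives dp[1][16] = 6.

6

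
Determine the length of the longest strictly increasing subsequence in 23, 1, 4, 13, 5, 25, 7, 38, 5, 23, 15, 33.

Let dp[i] be the longest increasing subsequence ending at position i. Then dp = [1, 1, 2, 3, 3, 4, 4, 5, 3, 5, 5, 6].
The maximum is 6; one witness is 1, 4, 5, 7, 23, 33 at positions 2,3,5,7,10,12.

6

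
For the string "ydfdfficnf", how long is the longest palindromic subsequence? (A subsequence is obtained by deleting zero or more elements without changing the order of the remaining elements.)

One longest palindromic subsequence is ffff (positions 3,5,6,10); it reads the same forward and backward, and the interval DP gives dp[1][10] = 4.

4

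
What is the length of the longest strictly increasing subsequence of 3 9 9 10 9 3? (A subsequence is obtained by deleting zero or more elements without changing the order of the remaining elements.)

3

Let dp[i] be the longest increasing subsequence ending at position i. Then dp = [1, 2, 2, 3, 2, 1].
The maximum is 3; one witness is 3, 9, 10 at positions 1,2,4.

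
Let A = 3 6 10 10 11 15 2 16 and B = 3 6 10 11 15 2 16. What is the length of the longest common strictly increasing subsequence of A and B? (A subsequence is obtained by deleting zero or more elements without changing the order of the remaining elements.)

6

For each value that appears in both, track the longest common increasing run ending there.
The best achievable length is 6; one witness is 3, 6, 10, 11, 15, 16 (A-positions 1,2,3,5,6,8, B-positions 1,2,3,4,5,7).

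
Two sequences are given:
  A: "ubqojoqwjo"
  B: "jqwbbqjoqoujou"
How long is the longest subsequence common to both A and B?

7

Backtracking the LCS table gives one alignment: b (A2,B5) → q (A3,B6) → j (A5,B7) → o (A6,B8) → q (A7,B9) → j (A9,B12) → o (A10,B13).
So the longest common subsequence has length 7.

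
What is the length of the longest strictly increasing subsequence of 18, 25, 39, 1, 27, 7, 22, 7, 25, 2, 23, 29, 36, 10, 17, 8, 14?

6

Let dp[i] be the longest increasing subsequence ending at position i. Then dp = [1, 2, 3, 1, 3, 2, 3, 2, 4, 2, 4, 5, 6, 3, 4, 3, 4].
The maximum is 6; one witness is 1, 7, 22, 25, 29, 36 at positions 4,6,7,9,12,13.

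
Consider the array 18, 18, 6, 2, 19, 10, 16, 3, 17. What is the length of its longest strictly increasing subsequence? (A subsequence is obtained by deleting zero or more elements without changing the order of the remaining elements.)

Scanning left to right, the best length ending at each element is: 18→1, 18→1, 6→1, 2→1, 19→2, 10→2, 16→3, 3→2, 17→4.
So the longest increasing subsequence has length 4, e.g. 6, 10, 16, 17.

4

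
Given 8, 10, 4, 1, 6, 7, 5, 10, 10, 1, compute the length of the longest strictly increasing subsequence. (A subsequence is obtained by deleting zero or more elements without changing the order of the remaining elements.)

4

Let dp[i] be the longest increasing subsequence ending at position i. Then dp = [1, 2, 1, 1, 2, 3, 2, 4, 4, 1].
The maximum is 4; one witness is 4, 6, 7, 10 at positions 3,5,6,8.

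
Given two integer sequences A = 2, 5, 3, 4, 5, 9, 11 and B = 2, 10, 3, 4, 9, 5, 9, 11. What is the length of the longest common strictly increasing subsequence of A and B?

For each value that appears in both, track the longest common increasing run ending there.
The best achievable length is 6; one witness is 2, 3, 4, 5, 9, 11 (A-positions 1,3,4,5,6,7, B-positions 1,3,4,6,7,8).

6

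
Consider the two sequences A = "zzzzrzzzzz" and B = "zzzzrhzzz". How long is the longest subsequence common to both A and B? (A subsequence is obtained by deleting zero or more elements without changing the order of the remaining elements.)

8

A longest common subsequence is zzzzrzzz (length 8); the LCS DP confirms no longer common subsequence exists.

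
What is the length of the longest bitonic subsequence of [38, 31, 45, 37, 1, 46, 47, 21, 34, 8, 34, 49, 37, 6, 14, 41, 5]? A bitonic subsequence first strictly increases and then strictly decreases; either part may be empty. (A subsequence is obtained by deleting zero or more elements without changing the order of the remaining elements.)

8

One longest bitonic subsequence is 38, 45, 46, 47, 34, 8, 6, 5 (positions 1,3,6,7,9,10,14,17): it rises to 47 then falls. Length 8 is optimal.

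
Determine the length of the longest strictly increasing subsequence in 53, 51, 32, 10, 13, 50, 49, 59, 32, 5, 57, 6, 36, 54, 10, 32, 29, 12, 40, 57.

6

One longest increasing subsequence is 10, 13, 32, 36, 54, 57 (positions 4,5,9,13,14,20), of length 6; no longer one exists.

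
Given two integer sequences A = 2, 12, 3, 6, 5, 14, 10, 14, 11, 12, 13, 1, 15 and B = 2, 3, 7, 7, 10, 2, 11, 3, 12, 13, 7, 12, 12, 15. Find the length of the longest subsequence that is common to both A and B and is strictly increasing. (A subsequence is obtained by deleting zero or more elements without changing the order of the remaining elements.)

7

For each value that appears in both, track the longest common increasing run ending there.
The best achievable length is 7; one witness is 2, 3, 10, 11, 12, 13, 15 (A-positions 1,3,7,9,10,11,13, B-positions 1,2,5,7,9,10,14).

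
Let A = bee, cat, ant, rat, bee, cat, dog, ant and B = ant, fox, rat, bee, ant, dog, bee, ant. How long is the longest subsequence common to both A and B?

5

Backtracking the LCS table gives one alignment: ant (A3,B1) → rat (A4,B3) → bee (A5,B4) → dog (A7,B6) → ant (A8,B8).
So the longest common subsequence has length 5.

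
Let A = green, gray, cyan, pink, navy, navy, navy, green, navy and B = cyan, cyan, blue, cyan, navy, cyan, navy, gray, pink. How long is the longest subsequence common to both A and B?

A longest common subsequence is cyan, navy, navy (length 3); the LCS DP confirms no longer common subsequence exists.

3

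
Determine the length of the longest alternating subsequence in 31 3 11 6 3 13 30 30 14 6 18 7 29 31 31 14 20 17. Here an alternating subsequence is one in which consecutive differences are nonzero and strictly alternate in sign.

12

A longest alternating subsequence is 31, 3, 11, 6, 30, 14, 18, 7, 29, 14, 20, 17 (positions 1,2,3,4,7,9,11,12,13,16,17,18); its 11 consecutive differences strictly alternate in sign, and length 12 is optimal.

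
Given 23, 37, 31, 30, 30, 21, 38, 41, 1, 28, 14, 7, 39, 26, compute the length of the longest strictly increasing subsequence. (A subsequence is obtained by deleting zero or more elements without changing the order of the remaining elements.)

Let dp[i] be the longest increasing subsequence ending at position i. Then dp = [1, 2, 2, 2, 2, 1, 3, 4, 1, 2, 2, 2, 4, 3].
The maximum is 4; one witness is 23, 37, 38, 41 at positions 1,2,7,8.

4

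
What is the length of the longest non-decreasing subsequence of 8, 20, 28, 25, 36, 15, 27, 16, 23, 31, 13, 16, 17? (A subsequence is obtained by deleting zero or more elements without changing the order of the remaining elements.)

5

Scanning left to right, the best length ending at each element is: 8→1, 20→2, 28→3, 25→3, 36→4, 15→2, 27→4, 16→3, 23→4, 31→5, 13→2, 16→4, 17→5.
So the longest non-decreasing subsequence has length 5, e.g. 8, 20, 25, 27, 31.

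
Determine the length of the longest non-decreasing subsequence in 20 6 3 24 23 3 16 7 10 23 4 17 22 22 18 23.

Scanning left to right, the best length ending at each element is: 20→1, 6→1, 3→1, 24→2, 23→2, 3→2, 16→3, 7→3, 10→4, 23→5, 4→3, 17→5, 22→6, 22→7, 18→6, 23→8.
So the longest non-decreasing subsequence has length 8, e.g. 3, 3, 7, 10, 17, 22, 22, 23.

8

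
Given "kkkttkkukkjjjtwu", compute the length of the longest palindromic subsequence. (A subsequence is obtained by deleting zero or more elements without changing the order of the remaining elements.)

Using dp[i][j] = 2 + dp[i+1][j−1] if the ends match, else max(dp[i+1][j], dp[i][j−1]):
dp[1][16] = 8. A witness is kkkttkkk at positions 1,2,3,4,5,7,9,10.

8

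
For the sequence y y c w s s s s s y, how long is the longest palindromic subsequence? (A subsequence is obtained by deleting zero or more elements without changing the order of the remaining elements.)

One longest palindromic subsequence is ysssssy (positions 1,5,6,7,8,9,10); it reads the same forward and backward, and the interval DP gives dp[1][10] = 7.

7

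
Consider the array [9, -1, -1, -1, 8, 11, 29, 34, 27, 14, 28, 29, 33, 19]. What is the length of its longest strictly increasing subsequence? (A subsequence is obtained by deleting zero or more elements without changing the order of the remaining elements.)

Let dp[i] be the longest increasing subsequence ending at position i. Then dp = [1, 1, 1, 1, 2, 3, 4, 5, 4, 4, 5, 6, 7, 5].
The maximum is 7; one witness is -1, 8, 11, 27, 28, 29, 33 at positions 2,5,6,9,11,12,13.

7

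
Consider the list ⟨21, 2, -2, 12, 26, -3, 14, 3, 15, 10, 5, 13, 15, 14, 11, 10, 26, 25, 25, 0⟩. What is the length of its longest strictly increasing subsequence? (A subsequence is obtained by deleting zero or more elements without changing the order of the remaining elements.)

Let dp[i] be the longest increasing subsequence ending at position i. Then dp = [1, 1, 1, 2, 3, 1, 3, 2, 4, 3, 3, 4, 5, 5, 4, 4, 6, 6, 6, 2].
The maximum is 6; one witness is 2, 3, 10, 13, 15, 26 at positions 2,8,10,12,13,17.

6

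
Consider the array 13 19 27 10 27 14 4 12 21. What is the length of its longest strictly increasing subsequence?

3

Scanning left to right, the best length ending at each element is: 13→1, 19→2, 27→3, 10→1, 27→3, 14→2, 4→1, 12→2, 21→3.
So the longest increasing subsequence has length 3, e.g. 13, 19, 27.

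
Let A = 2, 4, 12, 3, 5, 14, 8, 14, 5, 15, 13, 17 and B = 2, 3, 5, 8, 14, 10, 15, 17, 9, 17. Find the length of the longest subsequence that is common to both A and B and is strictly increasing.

A longest common strictly increasing subsequence is 2, 3, 5, 8, 14, 15, 17 (length 7); it appears in order in both A and B, and no longer such subsequence exists.

7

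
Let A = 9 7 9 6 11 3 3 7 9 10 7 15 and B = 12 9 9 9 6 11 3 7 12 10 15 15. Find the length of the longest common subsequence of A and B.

8

A longest common subsequence is 9, 9, 6, 11, 3, 7, 10, 15 (length 8); the LCS DP confirms no longer common subsequence exists.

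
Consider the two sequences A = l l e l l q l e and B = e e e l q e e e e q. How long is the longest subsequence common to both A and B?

A longest common subsequence is elqe (length 4); the LCS DP confirms no longer common subsequence exists.

4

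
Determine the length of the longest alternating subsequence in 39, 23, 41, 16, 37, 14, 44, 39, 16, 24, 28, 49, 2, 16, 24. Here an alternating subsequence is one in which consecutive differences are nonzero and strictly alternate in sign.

11

Track the best alternating length ending on an up-step vs a down-step at each position: up/down = 1/1, 1/2, 3/1, 1/4, 5/4, 1/6, 7/1, 7/8, 7/8, 9/8, 9/8, 9/1, 1/10, 11/10, 11/10.
The maximum over both is 11; one such subsequence is 39, 23, 41, 16, 37, 14, 44, 16, 24, 2, 16.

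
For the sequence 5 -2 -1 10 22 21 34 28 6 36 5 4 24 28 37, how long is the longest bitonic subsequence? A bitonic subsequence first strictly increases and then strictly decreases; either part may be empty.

One longest bitonic subsequence is -2, -1, 10, 22, 34, 28, 6, 5, 4 (positions 2,3,4,5,7,8,9,11,12): it rises to 34 then falls. Length 9 is optimal.

9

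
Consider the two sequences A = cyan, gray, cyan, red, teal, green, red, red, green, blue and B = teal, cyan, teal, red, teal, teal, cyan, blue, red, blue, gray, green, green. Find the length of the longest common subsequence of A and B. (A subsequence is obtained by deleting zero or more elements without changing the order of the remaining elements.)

5

Backtracking the LCS table gives one alignment: cyan (A1,B2) → cyan (A3,B7) → red (A4,B9) → green (A6,B12) → green (A9,B13).
So the longest common subsequence has length 5.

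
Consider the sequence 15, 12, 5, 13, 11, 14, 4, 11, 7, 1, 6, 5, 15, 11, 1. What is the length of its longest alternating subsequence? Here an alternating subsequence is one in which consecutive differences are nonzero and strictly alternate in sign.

A longest alternating subsequence is 15, 12, 13, 11, 14, 4, 11, 1, 6, 5, 15, 11 (positions 1,2,4,5,6,7,8,10,11,12,13,14); its 11 consecutive differences strictly alternate in sign, and length 12 is optimal.

12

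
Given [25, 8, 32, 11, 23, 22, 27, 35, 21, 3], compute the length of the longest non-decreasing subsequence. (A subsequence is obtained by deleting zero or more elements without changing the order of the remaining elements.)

5

Let dp[i] be the longest non-decreasing subsequence ending at position i. Then dp = [1, 1, 2, 2, 3, 3, 4, 5, 3, 1].
The maximum is 5; one witness is 8, 11, 23, 27, 35 at positions 2,4,5,7,8.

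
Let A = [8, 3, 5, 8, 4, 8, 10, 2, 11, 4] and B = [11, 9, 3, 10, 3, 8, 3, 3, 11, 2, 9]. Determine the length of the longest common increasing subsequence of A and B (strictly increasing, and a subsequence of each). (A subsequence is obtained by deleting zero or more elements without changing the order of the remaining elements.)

3

For each value that appears in both, track the longest common increasing run ending there.
The best achievable length is 3; one witness is 3, 10, 11 (A-positions 2,7,9, B-positions 3,4,9).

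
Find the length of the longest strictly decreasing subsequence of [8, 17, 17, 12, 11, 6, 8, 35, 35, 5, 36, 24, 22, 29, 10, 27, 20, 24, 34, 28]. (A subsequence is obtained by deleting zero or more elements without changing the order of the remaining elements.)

5

One longest decreasing subsequence is 17, 12, 11, 6, 5 (positions 2,4,5,6,10), of length 5; no longer one exists.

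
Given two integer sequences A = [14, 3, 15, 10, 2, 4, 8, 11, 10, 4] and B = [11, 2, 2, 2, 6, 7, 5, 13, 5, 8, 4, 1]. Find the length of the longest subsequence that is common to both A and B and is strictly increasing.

A longest common strictly increasing subsequence is 2, 8 (length 2); it appears in order in both A and B, and no longer such subsequence exists.

2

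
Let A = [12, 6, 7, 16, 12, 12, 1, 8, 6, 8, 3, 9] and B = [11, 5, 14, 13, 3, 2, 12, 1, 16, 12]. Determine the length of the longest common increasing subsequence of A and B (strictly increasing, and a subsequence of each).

A longest common strictly increasing subsequence is 12, 16 (length 2); it appears in order in both A and B, and no longer such subsequence exists.

2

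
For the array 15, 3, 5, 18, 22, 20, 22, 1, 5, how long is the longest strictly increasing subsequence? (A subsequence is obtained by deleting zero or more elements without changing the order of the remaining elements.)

One longest increasing subsequence is 3, 5, 18, 20, 22 (positions 2,3,4,6,7), of length 5; no longer one exists.

5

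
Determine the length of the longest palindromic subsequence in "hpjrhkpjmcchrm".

6

One longest palindromic subsequence is rhcchr (positions 4,5,10,11,12,13); it reads the same forward and backward, and the interval DP gives dp[1][14] = 6.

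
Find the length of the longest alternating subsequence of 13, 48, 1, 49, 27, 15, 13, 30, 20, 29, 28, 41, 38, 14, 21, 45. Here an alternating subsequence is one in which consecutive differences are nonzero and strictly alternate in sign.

Track the best alternating length ending on an up-step vs a down-step at each position: up/down = 1/1, 2/1, 1/3, 4/1, 4/5, 4/5, 4/5, 6/5, 6/7, 8/7, 8/9, 10/5, 10/11, 6/11, 12/11, 12/5.
The maximum over both is 12; one such subsequence is 13, 48, 1, 49, 27, 30, 20, 29, 28, 41, 14, 21.

12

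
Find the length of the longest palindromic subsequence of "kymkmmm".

4

One longest palindromic subsequence is mmmm (positions 3,5,6,7); it reads the same forward and backward, and the interval DP gives dp[1][7] = 4.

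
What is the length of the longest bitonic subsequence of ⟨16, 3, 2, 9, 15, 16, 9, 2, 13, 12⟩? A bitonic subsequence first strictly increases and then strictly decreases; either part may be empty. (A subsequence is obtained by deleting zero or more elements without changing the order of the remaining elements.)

6

One longest bitonic subsequence is 3, 9, 15, 16, 13, 12 (positions 2,4,5,6,9,10): it rises to 16 then falls. Length 6 is optimal.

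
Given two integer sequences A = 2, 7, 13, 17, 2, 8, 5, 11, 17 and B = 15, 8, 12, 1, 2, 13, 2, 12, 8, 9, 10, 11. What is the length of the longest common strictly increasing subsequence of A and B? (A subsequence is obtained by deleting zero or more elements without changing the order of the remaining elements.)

A longest common strictly increasing subsequence is 2, 8, 11 (length 3); it appears in order in both A and B, and no longer such subsequence exists.

3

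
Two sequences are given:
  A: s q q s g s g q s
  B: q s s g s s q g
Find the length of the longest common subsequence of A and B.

Backtracking the LCS table gives one alignment: s (A1,B2) → s (A4,B3) → g (A5,B4) → s (A6,B6) → g (A7,B8).
So the longest common subsequence has length 5.

5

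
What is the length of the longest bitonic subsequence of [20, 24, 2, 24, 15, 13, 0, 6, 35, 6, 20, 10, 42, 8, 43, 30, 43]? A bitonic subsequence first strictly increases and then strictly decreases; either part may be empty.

6

Let inc[i] be the LIS ending at i and dec[i] the longest strictly decreasing subsequence starting at i. inc = [1, 2, 1, 2, 2, 2, 1, 2, 3, 2, 3, 3, 4, 3, 5, 4, 5], dec = [5, 5, 2, 5, 4, 3, 1, 1, 4, 1, 3, 2, 2, 1, 2, 1, 1].
max_i inc[i]+dec[i]−1 = 6, with one witness 20, 24, 15, 13, 10, 8.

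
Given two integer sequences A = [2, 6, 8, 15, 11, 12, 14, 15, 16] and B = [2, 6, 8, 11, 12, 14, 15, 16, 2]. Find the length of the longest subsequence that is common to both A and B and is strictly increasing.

8

A longest common strictly increasing subsequence is 2, 6, 8, 11, 12, 14, 15, 16 (length 8); it appears in order in both A and B, and no longer such subsequence exists.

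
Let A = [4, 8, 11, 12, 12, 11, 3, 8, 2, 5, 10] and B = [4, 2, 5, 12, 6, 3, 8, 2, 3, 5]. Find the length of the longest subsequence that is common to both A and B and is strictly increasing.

A longest common strictly increasing subsequence is 4, 5 (length 2); it appears in order in both A and B, and no longer such subsequence exists.

2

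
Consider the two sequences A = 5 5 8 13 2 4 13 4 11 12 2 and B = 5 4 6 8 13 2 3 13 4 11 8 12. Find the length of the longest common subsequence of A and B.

8

A longest common subsequence is 5, 8, 13, 2, 13, 4, 11, 12 (length 8); the LCS DP confirms no longer common subsequence exists.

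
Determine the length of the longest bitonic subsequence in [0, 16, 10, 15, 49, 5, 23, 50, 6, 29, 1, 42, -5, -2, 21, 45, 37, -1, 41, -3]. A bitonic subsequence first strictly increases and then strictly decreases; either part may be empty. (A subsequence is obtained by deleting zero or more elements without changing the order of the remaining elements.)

One longest bitonic subsequence is 0, 10, 15, 23, 29, 42, 45, 37, -1, -3 (positions 1,3,4,7,10,12,16,17,18,20): it rises to 45 then falls. Length 10 is optimal.

10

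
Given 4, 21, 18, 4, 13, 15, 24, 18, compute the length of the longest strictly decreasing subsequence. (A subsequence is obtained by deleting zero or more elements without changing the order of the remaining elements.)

Let dp[i] be the longest decreasing subsequence ending at position i. Then dp = [1, 1, 2, 3, 3, 3, 1, 2].
The maximum is 3; one witness is 21, 18, 4 at positions 2,3,4.

3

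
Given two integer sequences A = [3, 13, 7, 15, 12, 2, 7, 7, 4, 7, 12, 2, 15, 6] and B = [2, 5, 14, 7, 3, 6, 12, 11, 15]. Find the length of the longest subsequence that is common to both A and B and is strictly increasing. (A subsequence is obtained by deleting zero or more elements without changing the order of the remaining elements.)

4

A longest common strictly increasing subsequence is 2, 7, 12, 15 (length 4); it appears in order in both A and B, and no longer such subsequence exists.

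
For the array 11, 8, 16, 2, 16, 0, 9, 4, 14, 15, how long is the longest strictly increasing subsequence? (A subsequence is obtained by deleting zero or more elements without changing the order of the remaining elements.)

4

One longest increasing subsequence is 8, 9, 14, 15 (positions 2,7,9,10), of length 4; no longer one exists.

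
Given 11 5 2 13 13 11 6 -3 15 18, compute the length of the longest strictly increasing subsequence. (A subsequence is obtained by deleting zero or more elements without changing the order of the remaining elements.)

4

One longest increasing subsequence is 11, 13, 15, 18 (positions 1,4,9,10), of length 4; no longer one exists.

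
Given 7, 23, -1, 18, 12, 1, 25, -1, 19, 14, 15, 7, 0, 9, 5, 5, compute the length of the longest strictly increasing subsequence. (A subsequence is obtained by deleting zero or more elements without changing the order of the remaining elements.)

Scanning left to right, the best length ending at each element is: 7→1, 23→2, -1→1, 18→2, 12→2, 1→2, 25→3, -1→1, 19→3, 14→3, 15→4, 7→3, 0→2, 9→4, 5→3, 5→3.
So the longest increasing subsequence has length 4, e.g. 7, 12, 14, 15.

4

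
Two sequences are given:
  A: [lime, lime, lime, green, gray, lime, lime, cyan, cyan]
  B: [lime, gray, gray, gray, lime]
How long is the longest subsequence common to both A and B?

3

A longest common subsequence is lime, gray, lime (length 3); the LCS DP confirms no longer common subsequence exists.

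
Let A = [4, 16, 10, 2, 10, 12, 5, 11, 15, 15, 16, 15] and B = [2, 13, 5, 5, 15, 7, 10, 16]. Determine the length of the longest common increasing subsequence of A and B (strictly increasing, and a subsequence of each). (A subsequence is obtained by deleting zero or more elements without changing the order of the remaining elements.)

4

A longest common strictly increasing subsequence is 2, 5, 15, 16 (length 4); it appears in order in both A and B, and no longer such subsequence exists.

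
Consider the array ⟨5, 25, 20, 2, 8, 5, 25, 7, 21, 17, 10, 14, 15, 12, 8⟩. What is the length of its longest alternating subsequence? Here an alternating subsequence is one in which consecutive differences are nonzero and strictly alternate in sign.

11

A longest alternating subsequence is 5, 25, 2, 8, 5, 25, 7, 21, 10, 14, 12 (positions 1,2,4,5,6,7,8,9,11,12,14); its 10 consecutive differences strictly alternate in sign, and length 11 is optimal.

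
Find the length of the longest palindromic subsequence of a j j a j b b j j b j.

One longest palindromic subsequence is jjjbbjjj (positions 2,3,5,6,7,8,9,11); it reads the same forward and backward, and the interval DP gives dp[1][11] = 8.

8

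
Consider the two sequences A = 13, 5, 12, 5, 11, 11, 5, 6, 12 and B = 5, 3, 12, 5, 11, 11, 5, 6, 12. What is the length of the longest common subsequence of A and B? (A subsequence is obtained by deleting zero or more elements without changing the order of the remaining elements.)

8

A longest common subsequence is 5, 12, 5, 11, 11, 5, 6, 12 (length 8); the LCS DP confirms no longer common subsequence exists.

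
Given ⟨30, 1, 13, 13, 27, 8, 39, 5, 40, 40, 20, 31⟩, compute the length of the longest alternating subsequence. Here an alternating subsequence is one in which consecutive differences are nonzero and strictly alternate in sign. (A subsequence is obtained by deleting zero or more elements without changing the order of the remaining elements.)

9

Track the best alternating length ending on an up-step vs a down-step at each position: up/down = 1/1, 1/2, 3/2, 3/2, 3/2, 3/4, 5/1, 3/6, 7/1, 7/1, 7/8, 9/8.
The maximum over both is 9; one such subsequence is 30, 1, 13, 8, 39, 5, 40, 20, 31.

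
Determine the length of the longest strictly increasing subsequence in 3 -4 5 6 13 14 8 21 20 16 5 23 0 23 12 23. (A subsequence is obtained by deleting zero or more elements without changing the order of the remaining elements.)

7

One longest increasing subsequence is 3, 5, 6, 13, 14, 21, 23 (positions 1,3,4,5,6,8,12), of length 7; no longer one exists.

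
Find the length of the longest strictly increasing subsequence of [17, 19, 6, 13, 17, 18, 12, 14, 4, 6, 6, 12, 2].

4

One longest increasing subsequence is 6, 13, 17, 18 (positions 3,4,5,6), of length 4; no longer one exists.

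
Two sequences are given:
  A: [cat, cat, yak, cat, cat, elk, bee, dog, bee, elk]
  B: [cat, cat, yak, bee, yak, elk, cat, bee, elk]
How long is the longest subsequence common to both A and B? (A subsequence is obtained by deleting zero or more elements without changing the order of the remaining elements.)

6

Backtracking the LCS table gives one alignment: cat (A1,B1) → cat (A2,B2) → yak (A3,B5) → cat (A5,B7) → bee (A9,B8) → elk (A10,B9).
So the longest common subsequence has length 6.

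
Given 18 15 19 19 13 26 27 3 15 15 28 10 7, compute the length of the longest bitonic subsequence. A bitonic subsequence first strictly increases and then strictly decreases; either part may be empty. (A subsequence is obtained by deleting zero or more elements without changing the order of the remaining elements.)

7

One longest bitonic subsequence is 18, 19, 26, 27, 15, 10, 7 (positions 1,3,6,7,10,12,13): it rises to 27 then falls. Length 7 is optimal.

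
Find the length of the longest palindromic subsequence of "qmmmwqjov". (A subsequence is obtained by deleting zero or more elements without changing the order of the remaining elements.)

5

One longest palindromic subsequence is qmmmq (positions 1,2,3,4,6); it reads the same forward and backward, and the interval DP gives dp[1][9] = 5.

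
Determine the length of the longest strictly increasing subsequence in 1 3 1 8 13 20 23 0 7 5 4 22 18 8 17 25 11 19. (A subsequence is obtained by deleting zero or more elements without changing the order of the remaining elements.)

One longest increasing subsequence is 1, 3, 8, 13, 20, 23, 25 (positions 1,2,4,5,6,7,16), of length 7; no longer one exists.

7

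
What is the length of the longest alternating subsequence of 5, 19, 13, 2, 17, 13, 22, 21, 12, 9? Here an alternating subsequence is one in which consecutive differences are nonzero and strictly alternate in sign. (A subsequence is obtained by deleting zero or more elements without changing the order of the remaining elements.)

7

A longest alternating subsequence is 5, 19, 13, 17, 13, 22, 21 (positions 1,2,3,5,6,7,8); its 6 consecutive differences strictly alternate in sign, and length 7 is optimal.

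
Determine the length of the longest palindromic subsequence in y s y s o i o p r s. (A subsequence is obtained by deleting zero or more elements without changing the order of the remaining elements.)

5

One longest palindromic subsequence is soios (positions 2,5,6,7,10); it reads the same forward and backward, and the interval DP gives dp[1][10] = 5.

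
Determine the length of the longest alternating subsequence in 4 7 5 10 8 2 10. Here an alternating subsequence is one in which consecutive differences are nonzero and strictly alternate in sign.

A longest alternating subsequence is 4, 7, 5, 10, 8, 10 (positions 1,2,3,4,5,7); its 5 consecutive differences strictly alternate in sign, and length 6 is optimal.

6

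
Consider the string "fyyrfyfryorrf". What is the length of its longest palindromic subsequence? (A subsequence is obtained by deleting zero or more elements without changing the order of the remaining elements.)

9

Using dp[i][j] = 2 + dp[i+1][j−1] if the ends match, else max(dp[i+1][j], dp[i][j−1]):
dp[1][13] = 9. A witness is fyrfyfryf at positions 1,3,4,5,6,7,8,9,13.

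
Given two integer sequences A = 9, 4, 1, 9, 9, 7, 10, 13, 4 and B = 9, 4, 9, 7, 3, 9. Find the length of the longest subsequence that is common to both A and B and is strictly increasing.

For each value that appears in both, track the longest common increasing run ending there.
The best achievable length is 2; one witness is 4, 9 (A-positions 2,4, B-positions 2,3).

2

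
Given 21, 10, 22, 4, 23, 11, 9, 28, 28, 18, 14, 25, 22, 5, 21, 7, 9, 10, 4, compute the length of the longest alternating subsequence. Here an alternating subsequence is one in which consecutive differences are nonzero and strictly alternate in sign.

14

A longest alternating subsequence is 21, 10, 22, 4, 23, 11, 28, 18, 25, 5, 21, 7, 9, 4 (positions 1,2,3,4,5,6,8,10,12,14,15,16,17,19); its 13 consecutive differences strictly alternate in sign, and length 14 is optimal.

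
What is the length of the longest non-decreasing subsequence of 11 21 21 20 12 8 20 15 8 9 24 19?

4

Let dp[i] be the longest non-decreasing subsequence ending at position i. Then dp = [1, 2, 3, 2, 2, 1, 3, 3, 2, 3, 4, 4].
The maximum is 4; one witness is 11, 21, 21, 24 at positions 1,2,3,11.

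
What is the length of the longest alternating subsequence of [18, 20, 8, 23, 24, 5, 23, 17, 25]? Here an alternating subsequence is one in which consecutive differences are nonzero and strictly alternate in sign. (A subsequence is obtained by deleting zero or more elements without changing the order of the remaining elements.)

A longest alternating subsequence is 18, 20, 8, 23, 5, 23, 17, 25 (positions 1,2,3,4,6,7,8,9); its 7 consecutive differences strictly alternate in sign, and length 8 is optimal.

8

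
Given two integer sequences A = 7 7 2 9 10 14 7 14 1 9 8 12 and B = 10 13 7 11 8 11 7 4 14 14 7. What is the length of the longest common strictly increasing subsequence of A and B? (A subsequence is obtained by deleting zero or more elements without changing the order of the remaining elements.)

For each value that appears in both, track the longest common increasing run ending there.
The best achievable length is 2; one witness is 7, 8 (A-positions 1,11, B-positions 3,5).

2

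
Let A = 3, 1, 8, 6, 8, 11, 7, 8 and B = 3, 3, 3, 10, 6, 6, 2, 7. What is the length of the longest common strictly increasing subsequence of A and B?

A longest common strictly increasing subsequence is 3, 6, 7 (length 3); it appears in order in both A and B, and no longer such subsequence exists.

3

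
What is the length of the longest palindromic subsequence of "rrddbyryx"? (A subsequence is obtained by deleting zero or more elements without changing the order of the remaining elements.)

4

Using dp[i][j] = 2 + dp[i+1][j−1] if the ends match, else max(dp[i+1][j], dp[i][j−1]):
dp[1][9] = 4. A witness is rddr at positions 2,3,4,7.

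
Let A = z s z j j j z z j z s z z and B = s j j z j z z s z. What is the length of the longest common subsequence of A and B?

8

A longest common subsequence is sjjjzzsz (length 8); the LCS DP confirms no longer common subsequence exists.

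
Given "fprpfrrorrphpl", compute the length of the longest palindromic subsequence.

Using dp[i][j] = 2 + dp[i+1][j−1] if the ends match, else max(dp[i+1][j], dp[i][j−1]):
dp[1][14] = 9. A witness is pprrorrpp at positions 2,4,6,7,8,9,10,11,13.

9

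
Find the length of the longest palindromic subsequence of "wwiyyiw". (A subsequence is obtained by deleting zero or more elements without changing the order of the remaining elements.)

6

Using dp[i][j] = 2 + dp[i+1][j−1] if the ends match, else max(dp[i+1][j], dp[i][j−1]):
dp[1][7] = 6. A witness is wiyyiw at positions 1,3,4,5,6,7.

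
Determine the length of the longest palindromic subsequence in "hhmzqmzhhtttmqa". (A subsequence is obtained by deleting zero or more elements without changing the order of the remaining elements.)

Using dp[i][j] = 2 + dp[i+1][j−1] if the ends match, else max(dp[i+1][j], dp[i][j−1]):
dp[1][15] = 7. A witness is qmtttmq at positions 5,6,10,11,12,13,14.

7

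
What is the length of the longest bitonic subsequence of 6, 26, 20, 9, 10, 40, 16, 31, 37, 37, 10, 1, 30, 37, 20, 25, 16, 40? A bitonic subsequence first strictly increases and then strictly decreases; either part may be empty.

Let inc[i] be the LIS ending at i and dec[i] the longest strictly decreasing subsequence starting at i. inc = [1, 2, 2, 2, 3, 4, 4, 5, 6, 6, 3, 1, 5, 6, 5, 6, 4, 7], dec = [2, 5, 4, 2, 2, 5, 3, 4, 4, 4, 2, 1, 3, 3, 2, 2, 1, 1].
max_i inc[i]+dec[i]−1 = 9, with one witness 6, 9, 10, 16, 31, 37, 30, 25, 16.

9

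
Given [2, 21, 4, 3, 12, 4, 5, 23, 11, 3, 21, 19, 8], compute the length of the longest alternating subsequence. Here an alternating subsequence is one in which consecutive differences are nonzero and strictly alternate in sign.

9

Track the best alternating length ending on an up-step vs a down-step at each position: up/down = 1/1, 2/1, 2/3, 2/3, 4/3, 4/5, 6/5, 6/1, 6/7, 2/7, 8/7, 8/9, 8/9.
The maximum over both is 9; one such subsequence is 2, 21, 4, 12, 4, 23, 11, 21, 19.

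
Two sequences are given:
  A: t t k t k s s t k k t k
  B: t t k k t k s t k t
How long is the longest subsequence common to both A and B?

Backtracking the LCS table gives one alignment: t (A1,B1) → t (A2,B2) → k (A3,B4) → t (A4,B5) → k (A5,B6) → s (A7,B7) → t (A8,B8) → k (A10,B9) → t (A11,B10).
So the longest common subsequence has length 9.

9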